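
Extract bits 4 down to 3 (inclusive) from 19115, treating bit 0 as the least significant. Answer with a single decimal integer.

v = 100101010101011
Shift right by 3: 100101010101
Mask low 2 bits: 01 = 1

1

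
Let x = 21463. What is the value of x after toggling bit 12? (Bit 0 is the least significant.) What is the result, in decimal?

x = 101001111010111
bit 12 is currently 1; toggle it via x ^ (1 << 12) = x ^ 4096
→ 100001111010111 = 17367

17367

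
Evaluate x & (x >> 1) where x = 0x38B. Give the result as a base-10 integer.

x = 1110001011 = 907
x>>1 = 0111000101
AND  = 0110000001 = 385
(x & (x >> 1) has a 1 wherever x has two consecutive 1 bits.)

385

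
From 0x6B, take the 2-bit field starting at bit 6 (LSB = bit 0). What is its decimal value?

1

v = 0001101011
Shift right by 6: 0001
Mask low 2 bits: 01 = 1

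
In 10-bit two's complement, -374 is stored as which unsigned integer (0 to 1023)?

650

374 in 10 bits: 0101110110
Invert: 1010001001
Add 1:  1010001010 = 650
(Check: 2^10 - 374 = 1024 - 374 = 650.)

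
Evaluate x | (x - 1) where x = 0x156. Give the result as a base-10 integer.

x = 101010110 = 342
x - 1 = 101010101
OR    = 101010111 = 343
(x | (x - 1) sets all bits below the lowest set bit.)

343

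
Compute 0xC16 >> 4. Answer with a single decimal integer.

0xC16 = 110000010110
shift right by 4 → 000011000001 = 193
(equivalently, floor(3094 / 16))

193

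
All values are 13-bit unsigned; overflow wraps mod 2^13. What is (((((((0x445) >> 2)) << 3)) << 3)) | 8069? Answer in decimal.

0x445 = 0010001000101
→ >> 2 → 0000100010001 = 273
→ << 3 (mod 2^13) → 0100010001000 = 2184
→ << 3 (mod 2^13) → 0010001000000 = 1088
8069 = 1111110000101
→ | → 1111111000101 = 8133

8133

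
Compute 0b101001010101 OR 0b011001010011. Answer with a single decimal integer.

a = 101001010101
b = 011001010011
 OR → 111001010111 = 3671

3671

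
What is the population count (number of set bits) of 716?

716 = 1011001100
Count the 1s: 1 + 1 + 1 + 1 + 1 = 5

5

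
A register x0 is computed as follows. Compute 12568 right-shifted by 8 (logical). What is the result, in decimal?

49

12568 = 11000100011000
shift right by 8 → 00000000110001 = 49
(equivalently, floor(12568 / 256))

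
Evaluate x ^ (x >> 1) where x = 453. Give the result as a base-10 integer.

x = 111000101 = 453
x>>1 = 011100010
XOR  = 100100111 = 295
(x ^ (x >> 1) gives the standard binary-reflected Gray code of x.)

295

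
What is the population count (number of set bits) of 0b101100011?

n = 101100011
Count the 1s: 1 + 1 + 1 + 1 + 1 = 5

5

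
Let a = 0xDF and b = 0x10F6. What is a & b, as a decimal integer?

0xDF = 0000011011111
0x10F6 = 1000011110110
AND → 0000011010110 = 214

214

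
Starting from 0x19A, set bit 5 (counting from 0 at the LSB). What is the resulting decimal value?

442

x = 0110011010
bit 5 is currently 0; set it via x | (1 << 5) = x | 32
→ 0110111010 = 442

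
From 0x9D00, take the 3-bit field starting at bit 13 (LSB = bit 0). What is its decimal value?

4

v = 1001110100000000
Shift right by 13: 100
Mask low 3 bits: 100 = 4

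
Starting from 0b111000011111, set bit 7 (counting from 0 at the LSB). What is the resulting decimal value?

3743

x = 111000011111
bit 7 is currently 0; set it via x | (1 << 7) = x | 128
→ 111010011111 = 3743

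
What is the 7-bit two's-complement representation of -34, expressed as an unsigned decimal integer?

94

34 in 7 bits: 0100010
Invert: 1011101
Add 1:  1011110 = 94
(Check: 2^7 - 34 = 128 - 34 = 94.)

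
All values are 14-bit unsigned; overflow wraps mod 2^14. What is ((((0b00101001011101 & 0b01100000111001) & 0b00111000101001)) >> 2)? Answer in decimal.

514

0b00101001011101 = 00101001011101
0b01100000111001 = 01100000111001
→ & → 00100000011001 = 2073
0b00111000101001 = 00111000101001
→ & → 00100000001001 = 2057
→ >> 2 → 00001000000010 = 514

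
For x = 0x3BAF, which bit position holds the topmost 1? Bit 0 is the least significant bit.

13

0x3BAF = 11101110101111
The topmost 1 is at position 13 (since 2^13 = 8192 ≤ 15279 < 16384).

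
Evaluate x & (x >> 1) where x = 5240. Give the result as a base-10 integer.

56

x = 1010001111000 = 5240
x>>1 = 0101000111100
AND  = 0000000111000 = 56
(x & (x >> 1) has a 1 wherever x has two consecutive 1 bits.)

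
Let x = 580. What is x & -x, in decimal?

x = 1001000100 = 580
-x (two's complement) = …0110111100
AND   = 0000000100 = 4
(x & -x isolates the lowest set bit of x.)

4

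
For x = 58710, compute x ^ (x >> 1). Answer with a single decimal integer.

x = 1110010101010110 = 58710
x>>1 = 0111001010101011
XOR  = 1001011111111101 = 38909
(x ^ (x >> 1) gives the standard binary-reflected Gray code of x.)

38909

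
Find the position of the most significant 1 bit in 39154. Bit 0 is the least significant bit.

39154 = 1001100011110010
The topmost 1 is at position 15 (since 2^15 = 32768 ≤ 39154 < 65536).

15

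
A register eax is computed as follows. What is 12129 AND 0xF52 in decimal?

12129 = 10111101100001
0xF52 = 00111101010010
AND → 00111101000000 = 3904

3904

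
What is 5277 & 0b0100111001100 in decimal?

5277 = 1010010011101
b = 0100111001100
AND → 0000010001100 = 140

140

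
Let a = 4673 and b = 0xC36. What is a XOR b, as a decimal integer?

7799

4673 = 1001001000001
0xC36 = 0110000110110
XOR → 1111001110111 = 7799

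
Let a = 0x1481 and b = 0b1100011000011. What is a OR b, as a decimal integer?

0x1481 = 1010010000001
b = 1100011000011
 OR → 1110011000011 = 7363

7363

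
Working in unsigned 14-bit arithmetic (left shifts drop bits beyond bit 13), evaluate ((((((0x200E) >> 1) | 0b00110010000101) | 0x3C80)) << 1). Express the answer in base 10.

0x200E = 10000000001110
→ >> 1 → 01000000000111 = 4103
0b00110010000101 = 00110010000101
→ | → 01110010000111 = 7303
0x3C80 = 11110010000000
→ | → 11110010000111 = 15495
→ << 1 (mod 2^14) → 11100100001110 = 14606

14606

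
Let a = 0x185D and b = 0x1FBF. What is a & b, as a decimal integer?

0x185D = 1100001011101
0x1FBF = 1111110111111
AND → 1100000011101 = 6173

6173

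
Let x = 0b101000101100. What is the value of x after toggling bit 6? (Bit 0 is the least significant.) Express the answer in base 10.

2668

x = 101000101100
bit 6 is currently 0; toggle it via x ^ (1 << 6) = x ^ 64
→ 101001101100 = 2668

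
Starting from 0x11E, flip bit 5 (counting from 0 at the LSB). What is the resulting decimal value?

318

x = 0100011110
bit 5 is currently 0; toggle it via x ^ (1 << 5) = x ^ 32
→ 0100111110 = 318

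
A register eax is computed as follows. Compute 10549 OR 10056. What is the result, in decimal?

12157

10549 = 10100100110101
10056 = 10011101001000
 OR → 10111101111101 = 12157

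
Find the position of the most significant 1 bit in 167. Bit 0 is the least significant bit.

7

167 = 10100111
The topmost 1 is at position 7 (since 2^7 = 128 ≤ 167 < 256).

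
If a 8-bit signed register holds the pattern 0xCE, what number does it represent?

-50

pattern = 11001110 (MSB is 1 ⇒ negative)
Invert: 00110001, add 1 → 00110010 = 50, so the value is -50.
(Equivalently: 206 - 2^8 = 206 - 256 = -50.)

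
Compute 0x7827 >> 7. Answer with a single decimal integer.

0x7827 = 111100000100111
shift right by 7 → 000000011110000 = 240
(equivalently, floor(30759 / 128))

240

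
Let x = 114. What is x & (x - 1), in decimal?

x = 1110010 = 114
x - 1 = 1110001
AND   = 1110000 = 112
(x & (x - 1) clears the lowest set bit of x.)

112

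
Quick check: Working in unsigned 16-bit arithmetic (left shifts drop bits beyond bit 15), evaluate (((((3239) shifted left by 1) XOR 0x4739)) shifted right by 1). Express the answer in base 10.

12091

3239 = 0000110010100111
→ shifted left by 1 (mod 2^16) → 0001100101001110 = 6478
0x4739 = 0100011100111001
→ XOR → 0101111001110111 = 24183
→ shifted right by 1 → 0010111100111011 = 12091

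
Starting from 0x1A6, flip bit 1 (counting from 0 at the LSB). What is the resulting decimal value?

420

x = 110100110
bit 1 is currently 1; toggle it via x ^ (1 << 1) = x ^ 2
→ 110100100 = 420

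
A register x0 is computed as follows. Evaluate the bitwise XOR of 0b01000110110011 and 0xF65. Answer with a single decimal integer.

a = 1000110110011
0xF65 = 0111101100101
XOR → 1111011010110 = 7894

7894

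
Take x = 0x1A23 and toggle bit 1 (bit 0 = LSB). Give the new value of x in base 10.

6689

x = 0001101000100011
bit 1 is currently 1; toggle it via x ^ (1 << 1) = x ^ 2
→ 0001101000100001 = 6689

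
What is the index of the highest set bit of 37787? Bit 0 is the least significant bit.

15

37787 = 1001001110011011
The topmost 1 is at position 15 (since 2^15 = 32768 ≤ 37787 < 65536).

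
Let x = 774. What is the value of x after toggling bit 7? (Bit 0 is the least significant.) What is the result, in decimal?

x = 001100000110
bit 7 is currently 0; toggle it via x ^ (1 << 7) = x ^ 128
→ 001110000110 = 902

902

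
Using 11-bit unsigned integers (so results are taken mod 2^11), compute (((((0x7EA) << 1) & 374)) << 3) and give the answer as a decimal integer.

0x7EA = 11111101010
→ << 1 (mod 2^11) → 11111010100 = 2004
374 = 00101110110
→ & → 00101010100 = 340
→ << 3 (mod 2^11) → 01010100000 = 672

672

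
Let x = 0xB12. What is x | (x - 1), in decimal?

x = 101100010010 = 2834
x - 1 = 101100010001
OR    = 101100010011 = 2835
(x | (x - 1) sets all bits below the lowest set bit.)

2835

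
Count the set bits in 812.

5

812 = 1100101100
Count the 1s: 1 + 1 + 1 + 1 + 1 = 5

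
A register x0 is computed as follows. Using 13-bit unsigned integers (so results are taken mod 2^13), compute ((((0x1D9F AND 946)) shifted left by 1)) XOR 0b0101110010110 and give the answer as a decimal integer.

0x1D9F = 1110110011111
946 = 0001110110010
→ AND → 0000110010010 = 402
→ shifted left by 1 (mod 2^13) → 0001100100100 = 804
0b0101110010110 = 0101110010110
→ XOR → 0100010110010 = 2226

2226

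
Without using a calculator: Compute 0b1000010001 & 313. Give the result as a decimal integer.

17

a = 1000010001
313 = 0100111001
AND → 0000010001 = 17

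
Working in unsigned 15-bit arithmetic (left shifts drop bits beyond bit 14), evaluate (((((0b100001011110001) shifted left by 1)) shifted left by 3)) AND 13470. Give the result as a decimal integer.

9232

0b100001011110001 = 100001011110001
→ shifted left by 1 (mod 2^15) → 000010111100010 = 1506
→ shifted left by 3 (mod 2^15) → 010111100010000 = 12048
13470 = 011010010011110
→ AND → 010010000010000 = 9232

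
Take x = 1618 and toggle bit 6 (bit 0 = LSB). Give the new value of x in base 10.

1554

x = 011001010010
bit 6 is currently 1; toggle it via x ^ (1 << 6) = x ^ 64
→ 011000010010 = 1554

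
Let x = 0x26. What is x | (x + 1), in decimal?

x = 100110 = 38
x + 1 = 100111
OR    = 100111 = 39
(x | (x + 1) sets the lowest cleared bit.)

39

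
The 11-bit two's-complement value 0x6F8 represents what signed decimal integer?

pattern = 11011111000 (MSB is 1 ⇒ negative)
Invert: 00100000111, add 1 → 00100001000 = 264, so the value is -264.
(Equivalently: 1784 - 2^11 = 1784 - 2048 = -264.)

-264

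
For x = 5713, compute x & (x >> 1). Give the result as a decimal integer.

x = 1011001010001 = 5713
x>>1 = 0101100101000
AND  = 0001000000000 = 512
(x & (x >> 1) has a 1 wherever x has two consecutive 1 bits.)

512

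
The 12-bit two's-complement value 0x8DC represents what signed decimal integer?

pattern = 100011011100 (MSB is 1 ⇒ negative)
Invert: 011100100011, add 1 → 011100100100 = 1828, so the value is -1828.
(Equivalently: 2268 - 2^12 = 2268 - 4096 = -1828.)

-1828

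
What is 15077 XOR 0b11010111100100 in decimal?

15077 = 11101011100101
b = 11010111100100
XOR → 00111100000001 = 3841

3841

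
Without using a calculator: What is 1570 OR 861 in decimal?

1919

1570 = 11000100010
861 = 01101011101
 OR → 11101111111 = 1919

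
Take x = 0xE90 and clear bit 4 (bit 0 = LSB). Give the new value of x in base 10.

x = 0000111010010000
bit 4 is currently 1; clear it via x & ~(1 << 4) = x & ~16
→ 0000111010000000 = 3712

3712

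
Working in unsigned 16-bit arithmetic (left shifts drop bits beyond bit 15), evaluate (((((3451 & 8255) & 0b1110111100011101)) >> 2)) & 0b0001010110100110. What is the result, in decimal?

3451 = 0000110101111011
8255 = 0010000000111111
→ & → 0000000000111011 = 59
0b1110111100011101 = 1110111100011101
→ & → 0000000000011001 = 25
→ >> 2 → 0000000000000110 = 6
0b0001010110100110 = 0001010110100110
→ & → 0000000000000110 = 6

6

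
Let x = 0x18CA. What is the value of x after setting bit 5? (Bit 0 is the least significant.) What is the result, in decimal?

6378

x = 001100011001010
bit 5 is currently 0; set it via x | (1 << 5) = x | 32
→ 001100011101010 = 6378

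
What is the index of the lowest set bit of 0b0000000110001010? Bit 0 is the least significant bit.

0b0000000110001010 = 110001010
Trailing zeros: 1, so the lowest set bit is bit 1 (value 2).

1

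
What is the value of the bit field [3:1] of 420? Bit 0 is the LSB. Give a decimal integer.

2

v = 110100100
Shift right by 1: 11010010
Mask low 3 bits: 010 = 2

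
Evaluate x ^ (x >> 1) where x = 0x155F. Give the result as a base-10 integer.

x = 1010101011111 = 5471
x>>1 = 0101010101111
XOR  = 1111111110000 = 8176
(x ^ (x >> 1) gives the standard binary-reflected Gray code of x.)

8176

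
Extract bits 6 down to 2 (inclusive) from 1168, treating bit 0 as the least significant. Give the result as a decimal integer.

4

v = 10010010000
Shift right by 2: 100100100
Mask low 5 bits: 00100 = 4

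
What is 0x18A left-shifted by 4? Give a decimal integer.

6304

0x18A = 0000110001010
shift left by 4 → 1100010100000 = 6304
(equivalently, 394 × 2^4 = 394 × 16)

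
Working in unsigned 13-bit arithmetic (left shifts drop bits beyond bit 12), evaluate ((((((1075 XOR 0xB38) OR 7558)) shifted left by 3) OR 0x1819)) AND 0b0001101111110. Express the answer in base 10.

120

1075 = 0010000110011
0xB38 = 0101100111000
→ XOR → 0111100001011 = 3851
7558 = 1110110000110
→ OR → 1111110001111 = 8079
→ shifted left by 3 (mod 2^13) → 1110001111000 = 7288
0x1819 = 1100000011001
→ OR → 1110001111001 = 7289
0b0001101111110 = 0001101111110
→ AND → 0000001111000 = 120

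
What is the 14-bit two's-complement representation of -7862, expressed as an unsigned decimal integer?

7862 in 14 bits: 01111010110110
Invert: 10000101001001
Add 1:  10000101001010 = 8522
(Check: 2^14 - 7862 = 16384 - 7862 = 8522.)

8522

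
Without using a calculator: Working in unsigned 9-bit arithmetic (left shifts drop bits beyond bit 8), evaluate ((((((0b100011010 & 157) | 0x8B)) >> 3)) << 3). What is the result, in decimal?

152

0b100011010 = 100011010
157 = 010011101
→ & → 000011000 = 24
0x8B = 010001011
→ | → 010011011 = 155
→ >> 3 → 000010011 = 19
→ << 3 (mod 2^9) → 010011000 = 152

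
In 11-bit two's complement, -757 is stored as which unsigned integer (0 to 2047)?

757 in 11 bits: 01011110101
Invert: 10100001010
Add 1:  10100001011 = 1291
(Check: 2^11 - 757 = 2048 - 757 = 1291.)

1291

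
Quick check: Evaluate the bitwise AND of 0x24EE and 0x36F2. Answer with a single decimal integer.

0x24EE = 10010011101110
0x36F2 = 11011011110010
AND → 10010011100010 = 9442

9442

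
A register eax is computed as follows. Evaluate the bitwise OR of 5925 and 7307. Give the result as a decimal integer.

8111

5925 = 1011100100101
7307 = 1110010001011
 OR → 1111110101111 = 8111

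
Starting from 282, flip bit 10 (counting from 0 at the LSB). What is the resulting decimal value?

x = 00100011010
bit 10 is currently 0; toggle it via x ^ (1 << 10) = x ^ 1024
→ 10100011010 = 1306

1306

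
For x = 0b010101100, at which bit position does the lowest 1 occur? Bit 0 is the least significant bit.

0b010101100 = 10101100
Trailing zeros: 2, so the lowest set bit is bit 2 (value 4).

2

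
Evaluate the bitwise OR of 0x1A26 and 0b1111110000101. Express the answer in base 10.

0x1A26 = 1101000100110
b = 1111110000101
 OR → 1111110100111 = 8103

8103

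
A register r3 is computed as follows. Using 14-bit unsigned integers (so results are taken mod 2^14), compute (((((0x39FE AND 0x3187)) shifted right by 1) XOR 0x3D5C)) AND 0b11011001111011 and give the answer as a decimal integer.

0x39FE = 11100111111110
0x3187 = 11000110000111
→ AND → 11000110000110 = 12678
→ shifted right by 1 → 01100011000011 = 6339
0x3D5C = 11110101011100
→ XOR → 10010110011111 = 9631
0b11011001111011 = 11011001111011
→ AND → 10010000011011 = 9243

9243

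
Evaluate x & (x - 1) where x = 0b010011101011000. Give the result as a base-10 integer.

10064

x = 10011101011000 = 10072
x - 1 = 10011101010111
AND   = 10011101010000 = 10064
(x & (x - 1) clears the lowest set bit of x.)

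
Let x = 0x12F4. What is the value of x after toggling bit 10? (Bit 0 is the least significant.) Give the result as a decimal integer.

x = 1001011110100
bit 10 is currently 0; toggle it via x ^ (1 << 10) = x ^ 1024
→ 1011011110100 = 5876

5876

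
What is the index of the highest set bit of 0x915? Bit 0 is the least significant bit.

11

0x915 = 100100010101
The topmost 1 is at position 11 (since 2^11 = 2048 ≤ 2325 < 4096).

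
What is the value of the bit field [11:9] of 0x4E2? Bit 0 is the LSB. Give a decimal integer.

v = 0010011100010
Shift right by 9: 0010
Mask low 3 bits: 010 = 2

2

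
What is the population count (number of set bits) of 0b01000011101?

n = 1000011101
Count the 1s: 1 + 1 + 1 + 1 + 1 = 5

5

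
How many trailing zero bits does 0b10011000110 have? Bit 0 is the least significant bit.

0b10011000110 = 10011000110
Trailing zeros: 1, so the lowest set bit is bit 1 (value 2).

1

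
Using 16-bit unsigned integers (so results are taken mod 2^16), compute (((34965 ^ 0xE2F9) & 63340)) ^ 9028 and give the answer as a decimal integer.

34965 = 1000100010010101
0xE2F9 = 1110001011111001
→ ^ → 0110101001101100 = 27244
63340 = 1111011101101100
→ & → 0110001001101100 = 25196
9028 = 0010001101000100
→ ^ → 0100000100101000 = 16680

16680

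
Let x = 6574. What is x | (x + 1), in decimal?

x = 1100110101110 = 6574
x + 1 = 1100110101111
OR    = 1100110101111 = 6575
(x | (x + 1) sets the lowest cleared bit.)

6575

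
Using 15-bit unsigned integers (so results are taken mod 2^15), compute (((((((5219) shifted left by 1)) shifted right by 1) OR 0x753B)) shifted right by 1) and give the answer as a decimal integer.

5219 = 001010001100011
→ shifted left by 1 (mod 2^15) → 010100011000110 = 10438
→ shifted right by 1 → 001010001100011 = 5219
0x753B = 111010100111011
→ OR → 111010101111011 = 30075
→ shifted right by 1 → 011101010111101 = 15037

15037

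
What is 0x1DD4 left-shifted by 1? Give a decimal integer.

0x1DD4 = 01110111010100
shift left by 1 → 11101110101000 = 15272
(equivalently, 7636 × 2^1 = 7636 × 2)

15272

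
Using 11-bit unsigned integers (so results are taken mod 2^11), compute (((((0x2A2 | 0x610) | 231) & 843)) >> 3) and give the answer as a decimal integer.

72

0x2A2 = 01010100010
0x610 = 11000010000
→ | → 11010110010 = 1714
231 = 00011100111
→ | → 11011110111 = 1783
843 = 01101001011
→ & → 01001000011 = 579
→ >> 3 → 00001001000 = 72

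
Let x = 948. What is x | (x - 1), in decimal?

x = 1110110100 = 948
x - 1 = 1110110011
OR    = 1110110111 = 951
(x | (x - 1) sets all bits below the lowest set bit.)

951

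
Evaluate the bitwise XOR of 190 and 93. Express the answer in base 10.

227

190 = 10111110
93 = 01011101
XOR → 11100011 = 227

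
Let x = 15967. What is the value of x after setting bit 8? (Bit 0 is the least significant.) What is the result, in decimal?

x = 011111001011111
bit 8 is currently 0; set it via x | (1 << 8) = x | 256
→ 011111101011111 = 16223

16223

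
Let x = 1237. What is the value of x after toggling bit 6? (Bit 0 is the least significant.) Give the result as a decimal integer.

x = 10011010101
bit 6 is currently 1; toggle it via x ^ (1 << 6) = x ^ 64
→ 10010010101 = 1173

1173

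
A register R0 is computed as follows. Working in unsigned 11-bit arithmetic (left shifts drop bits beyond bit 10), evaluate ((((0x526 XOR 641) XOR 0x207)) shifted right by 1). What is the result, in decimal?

720

0x526 = 10100100110
641 = 01010000001
→ XOR → 11110100111 = 1959
0x207 = 01000000111
→ XOR → 10110100000 = 1440
→ shifted right by 1 → 01011010000 = 720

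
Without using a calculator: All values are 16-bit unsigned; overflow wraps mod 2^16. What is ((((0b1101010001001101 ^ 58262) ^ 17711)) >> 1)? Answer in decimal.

0b1101010001001101 = 1101010001001101
58262 = 1110001110010110
→ ^ → 0011011111011011 = 14299
17711 = 0100010100101111
→ ^ → 0111001011110100 = 29428
→ >> 1 → 0011100101111010 = 14714

14714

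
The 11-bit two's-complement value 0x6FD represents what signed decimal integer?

pattern = 11011111101 (MSB is 1 ⇒ negative)
Invert: 00100000010, add 1 → 00100000011 = 259, so the value is -259.
(Equivalently: 1789 - 2^11 = 1789 - 2048 = -259.)

-259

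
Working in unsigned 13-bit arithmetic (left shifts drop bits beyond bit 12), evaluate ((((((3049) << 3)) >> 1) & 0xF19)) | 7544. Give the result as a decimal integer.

3049 = 0101111101001
→ << 3 (mod 2^13) → 1111101001000 = 8008
→ >> 1 → 0111110100100 = 4004
0xF19 = 0111100011001
→ & → 0111100000000 = 3840
7544 = 1110101111000
→ | → 1111101111000 = 8056

8056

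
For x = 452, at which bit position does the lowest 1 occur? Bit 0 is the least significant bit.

2

452 = 111000100
Trailing zeros: 2, so the lowest set bit is bit 2 (value 4).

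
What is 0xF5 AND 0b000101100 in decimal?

36

0xF5 = 11110101
b = 00101100
AND → 00100100 = 36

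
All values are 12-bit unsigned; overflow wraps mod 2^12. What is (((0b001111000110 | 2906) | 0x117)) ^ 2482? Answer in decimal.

621

0b001111000110 = 001111000110
2906 = 101101011010
→ | → 101111011110 = 3038
0x117 = 000100010111
→ | → 101111011111 = 3039
2482 = 100110110010
→ ^ → 001001101101 = 621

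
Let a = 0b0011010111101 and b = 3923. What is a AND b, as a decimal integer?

a = 011010111101
3923 = 111101010011
AND → 011000010001 = 1553

1553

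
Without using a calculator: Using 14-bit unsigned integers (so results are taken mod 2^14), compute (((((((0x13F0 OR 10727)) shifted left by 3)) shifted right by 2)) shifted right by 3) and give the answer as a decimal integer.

253

0x13F0 = 01001111110000
10727 = 10100111100111
→ OR → 11101111110111 = 15351
→ shifted left by 3 (mod 2^14) → 01111110111000 = 8120
→ shifted right by 2 → 00011111101110 = 2030
→ shifted right by 3 → 00000011111101 = 253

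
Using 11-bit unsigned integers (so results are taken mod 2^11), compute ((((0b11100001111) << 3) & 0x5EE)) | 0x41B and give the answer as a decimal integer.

0b11100001111 = 11100001111
→ << 3 (mod 2^11) → 00001111000 = 120
0x5EE = 10111101110
→ & → 00001101000 = 104
0x41B = 10000011011
→ | → 10001111011 = 1147

1147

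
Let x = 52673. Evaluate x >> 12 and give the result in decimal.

52673 = 1100110111000001
shift right by 12 → 0000000000001100 = 12
(equivalently, floor(52673 / 4096))

12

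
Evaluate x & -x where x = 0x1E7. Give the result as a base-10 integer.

x = 111100111 = 487
-x (two's complement) = …000011001
AND   = 000000001 = 1
(x & -x isolates the lowest set bit of x.)

1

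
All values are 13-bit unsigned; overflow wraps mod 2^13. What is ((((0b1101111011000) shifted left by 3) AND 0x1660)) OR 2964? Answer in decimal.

0b1101111011000 = 1101111011000
→ shifted left by 3 (mod 2^13) → 1111011000000 = 7872
0x1660 = 1011001100000
→ AND → 1011001000000 = 5696
2964 = 0101110010100
→ OR → 1111111010100 = 8148

8148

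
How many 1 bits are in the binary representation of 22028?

22028 = 101011000001100
Count the 1s: 1 + 1 + 1 + 1 + 1 + 1 = 6

6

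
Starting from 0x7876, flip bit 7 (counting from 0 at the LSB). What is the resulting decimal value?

x = 111100001110110
bit 7 is currently 0; toggle it via x ^ (1 << 7) = x ^ 128
→ 111100011110110 = 30966

30966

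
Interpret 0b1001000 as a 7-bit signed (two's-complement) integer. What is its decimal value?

pattern = 1001000 (MSB is 1 ⇒ negative)
Invert: 0110111, add 1 → 0111000 = 56, so the value is -56.
(Equivalently: 72 - 2^7 = 72 - 128 = -56.)

-56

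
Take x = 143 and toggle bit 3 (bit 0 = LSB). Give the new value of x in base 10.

135

x = 10001111
bit 3 is currently 1; toggle it via x ^ (1 << 3) = x ^ 8
→ 10000111 = 135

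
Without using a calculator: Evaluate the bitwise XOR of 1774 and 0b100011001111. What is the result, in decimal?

1774 = 011011101110
b = 100011001111
XOR → 111000100001 = 3617

3617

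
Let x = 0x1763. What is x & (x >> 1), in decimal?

x = 1011101100011 = 5987
x>>1 = 0101110110001
AND  = 0001100100001 = 801
(x & (x >> 1) has a 1 wherever x has two consecutive 1 bits.)

801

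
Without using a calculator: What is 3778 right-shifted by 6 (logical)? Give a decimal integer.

3778 = 111011000010
shift right by 6 → 000000111011 = 59
(equivalently, floor(3778 / 64))

59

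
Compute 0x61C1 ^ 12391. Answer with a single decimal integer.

20902

0x61C1 = 110000111000001
12391 = 011000001100111
XOR → 101000110100110 = 20902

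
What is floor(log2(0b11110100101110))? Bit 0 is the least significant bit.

13

0b11110100101110 = 11110100101110
The topmost 1 is at position 13 (since 2^13 = 8192 ≤ 15662 < 16384).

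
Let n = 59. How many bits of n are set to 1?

59 = 111011
Count the 1s: 1 + 1 + 1 + 1 + 1 = 5

5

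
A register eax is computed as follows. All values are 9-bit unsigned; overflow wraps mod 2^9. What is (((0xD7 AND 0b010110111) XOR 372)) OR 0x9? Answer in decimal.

491

0xD7 = 011010111
0b010110111 = 010110111
→ AND → 010010111 = 151
372 = 101110100
→ XOR → 111100011 = 483
0x9 = 000001001
→ OR → 111101011 = 491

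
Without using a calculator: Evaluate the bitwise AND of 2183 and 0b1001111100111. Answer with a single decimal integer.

2183 = 0100010000111
b = 1001111100111
AND → 0000010000111 = 135

135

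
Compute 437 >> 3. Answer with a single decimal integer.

437 = 110110101
shift right by 3 → 000110110 = 54
(equivalently, floor(437 / 8))

54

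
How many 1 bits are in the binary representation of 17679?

17679 = 100010100001111
Count the 1s: 1 + 1 + 1 + 1 + 1 + 1 + 1 = 7

7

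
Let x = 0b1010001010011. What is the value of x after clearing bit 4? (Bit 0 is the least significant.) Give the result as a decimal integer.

5187

x = 1010001010011
bit 4 is currently 1; clear it via x & ~(1 << 4) = x & ~16
→ 1010001000011 = 5187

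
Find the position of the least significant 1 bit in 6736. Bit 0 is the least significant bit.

4

6736 = 1101001010000
Trailing zeros: 4, so the lowest set bit is bit 4 (value 16).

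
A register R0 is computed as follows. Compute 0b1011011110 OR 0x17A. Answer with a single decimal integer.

a = 1011011110
0x17A = 0101111010
 OR → 1111111110 = 1022

1022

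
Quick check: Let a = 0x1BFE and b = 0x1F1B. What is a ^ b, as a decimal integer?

0x1BFE = 1101111111110
0x1F1B = 1111100011011
XOR → 0010011100101 = 1253

1253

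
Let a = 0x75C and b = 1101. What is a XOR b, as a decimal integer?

0x75C = 11101011100
1101 = 10001001101
XOR → 01100010001 = 785

785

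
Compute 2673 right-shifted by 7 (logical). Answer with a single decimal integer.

20

2673 = 101001110001
shift right by 7 → 000000010100 = 20
(equivalently, floor(2673 / 128))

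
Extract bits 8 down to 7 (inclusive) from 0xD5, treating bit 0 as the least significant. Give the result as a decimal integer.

1

v = 00011010101
Shift right by 7: 0001
Mask low 2 bits: 01 = 1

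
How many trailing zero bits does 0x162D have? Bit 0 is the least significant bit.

0x162D = 1011000101101
Trailing zeros: 0, so the lowest set bit is bit 0 (value 1).

0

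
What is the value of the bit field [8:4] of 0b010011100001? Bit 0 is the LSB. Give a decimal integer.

v = 010011100001
Shift right by 4: 01001110
Mask low 5 bits: 01110 = 14

14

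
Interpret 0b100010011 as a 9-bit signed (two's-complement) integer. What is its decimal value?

-237

pattern = 100010011 (MSB is 1 ⇒ negative)
Invert: 011101100, add 1 → 011101101 = 237, so the value is -237.
(Equivalently: 275 - 2^9 = 275 - 512 = -237.)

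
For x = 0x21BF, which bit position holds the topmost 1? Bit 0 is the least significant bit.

0x21BF = 10000110111111
The topmost 1 is at position 13 (since 2^13 = 8192 ≤ 8639 < 16384).

13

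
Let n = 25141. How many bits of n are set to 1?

25141 = 110001000110101
Count the 1s: 1 + 1 + 1 + 1 + 1 + 1 + 1 = 7

7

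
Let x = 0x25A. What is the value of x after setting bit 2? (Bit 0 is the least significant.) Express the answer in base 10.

x = 1001011010
bit 2 is currently 0; set it via x | (1 << 2) = x | 4
→ 1001011110 = 606

606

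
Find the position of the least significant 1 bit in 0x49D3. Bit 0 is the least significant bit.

0

0x49D3 = 100100111010011
Trailing zeros: 0, so the lowest set bit is bit 0 (value 1).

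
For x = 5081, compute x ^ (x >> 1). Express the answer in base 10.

x = 1001111011001 = 5081
x>>1 = 0100111101100
XOR  = 1101000110101 = 6709
(x ^ (x >> 1) gives the standard binary-reflected Gray code of x.)

6709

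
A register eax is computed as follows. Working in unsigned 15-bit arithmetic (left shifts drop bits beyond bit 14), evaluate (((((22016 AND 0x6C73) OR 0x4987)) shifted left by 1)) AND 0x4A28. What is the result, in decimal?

22016 = 101011000000000
0x6C73 = 110110001110011
→ AND → 100010000000000 = 17408
0x4987 = 100100110000111
→ OR → 100110110000111 = 19847
→ shifted left by 1 (mod 2^15) → 001101100001110 = 6926
0x4A28 = 100101000101000
→ AND → 000101000001000 = 2568

2568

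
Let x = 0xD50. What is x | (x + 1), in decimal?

x = 110101010000 = 3408
x + 1 = 110101010001
OR    = 110101010001 = 3409
(x | (x + 1) sets the lowest cleared bit.)

3409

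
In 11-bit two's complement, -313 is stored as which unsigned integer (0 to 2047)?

1735

313 in 11 bits: 00100111001
Invert: 11011000110
Add 1:  11011000111 = 1735
(Check: 2^11 - 313 = 2048 - 313 = 1735.)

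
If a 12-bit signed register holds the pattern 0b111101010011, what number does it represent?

-173

pattern = 111101010011 (MSB is 1 ⇒ negative)
Invert: 000010101100, add 1 → 000010101101 = 173, so the value is -173.
(Equivalently: 3923 - 2^12 = 3923 - 4096 = -173.)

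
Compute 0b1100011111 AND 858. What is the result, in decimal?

a = 1100011111
858 = 1101011010
AND → 1100011010 = 794

794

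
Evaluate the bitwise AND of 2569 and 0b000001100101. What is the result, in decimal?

2569 = 101000001001
b = 000001100101
AND → 000000000001 = 1

1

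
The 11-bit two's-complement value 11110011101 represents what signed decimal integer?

pattern = 11110011101 (MSB is 1 ⇒ negative)
Invert: 00001100010, add 1 → 00001100011 = 99, so the value is -99.
(Equivalently: 1949 - 2^11 = 1949 - 2048 = -99.)

-99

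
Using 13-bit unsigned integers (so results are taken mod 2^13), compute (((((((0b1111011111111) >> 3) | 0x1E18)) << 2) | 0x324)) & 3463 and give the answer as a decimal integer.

0b1111011111111 = 1111011111111
→ >> 3 → 0001111011111 = 991
0x1E18 = 1111000011000
→ | → 1111111011111 = 8159
→ << 2 (mod 2^13) → 1111101111100 = 8060
0x324 = 0001100100100
→ | → 1111101111100 = 8060
3463 = 0110110000111
→ & → 0110100000100 = 3332

3332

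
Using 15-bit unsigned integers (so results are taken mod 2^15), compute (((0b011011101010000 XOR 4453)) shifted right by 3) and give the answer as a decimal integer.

0b011011101010000 = 011011101010000
4453 = 001000101100101
→ XOR → 010011000110101 = 9781
→ shifted right by 3 → 000010011000110 = 1222

1222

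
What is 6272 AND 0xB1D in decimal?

2048

6272 = 1100010000000
0xB1D = 0101100011101
AND → 0100000000000 = 2048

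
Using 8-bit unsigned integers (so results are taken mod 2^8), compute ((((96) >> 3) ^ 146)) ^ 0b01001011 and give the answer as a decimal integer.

96 = 01100000
→ >> 3 → 00001100 = 12
146 = 10010010
→ ^ → 10011110 = 158
0b01001011 = 01001011
→ ^ → 11010101 = 213

213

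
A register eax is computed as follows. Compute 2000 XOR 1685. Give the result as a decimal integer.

2000 = 11111010000
1685 = 11010010101
XOR → 00101000101 = 325

325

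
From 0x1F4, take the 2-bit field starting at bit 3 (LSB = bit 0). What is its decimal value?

v = 0111110100
Shift right by 3: 0111110
Mask low 2 bits: 10 = 2

2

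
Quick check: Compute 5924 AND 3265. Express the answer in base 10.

5924 = 1011100100100
3265 = 0110011000001
AND → 0010000000000 = 1024

1024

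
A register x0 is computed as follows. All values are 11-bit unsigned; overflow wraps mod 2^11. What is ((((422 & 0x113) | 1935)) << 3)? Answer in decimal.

1144

422 = 00110100110
0x113 = 00100010011
→ & → 00100000010 = 258
1935 = 11110001111
→ | → 11110001111 = 1935
→ << 3 (mod 2^11) → 10001111000 = 1144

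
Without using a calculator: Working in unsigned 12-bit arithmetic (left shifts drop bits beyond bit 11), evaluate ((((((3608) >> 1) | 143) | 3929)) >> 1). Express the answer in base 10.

3608 = 111000011000
→ >> 1 → 011100001100 = 1804
143 = 000010001111
→ | → 011110001111 = 1935
3929 = 111101011001
→ | → 111111011111 = 4063
→ >> 1 → 011111101111 = 2031

2031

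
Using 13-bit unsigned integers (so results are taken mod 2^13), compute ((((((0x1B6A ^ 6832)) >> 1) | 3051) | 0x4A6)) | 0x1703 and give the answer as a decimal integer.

0x1B6A = 1101101101010
6832 = 1101010110000
→ ^ → 0000111011010 = 474
→ >> 1 → 0000011101101 = 237
3051 = 0101111101011
→ | → 0101111101111 = 3055
0x4A6 = 0010010100110
→ | → 0111111101111 = 4079
0x1703 = 1011100000011
→ | → 1111111101111 = 8175

8175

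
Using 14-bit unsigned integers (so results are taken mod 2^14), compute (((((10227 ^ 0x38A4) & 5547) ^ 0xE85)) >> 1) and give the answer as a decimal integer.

3523

10227 = 10011111110011
0x38A4 = 11100010100100
→ ^ → 01111101010111 = 8023
5547 = 01010110101011
→ & → 01010100000011 = 5379
0xE85 = 00111010000101
→ ^ → 01101110000110 = 7046
→ >> 1 → 00110111000011 = 3523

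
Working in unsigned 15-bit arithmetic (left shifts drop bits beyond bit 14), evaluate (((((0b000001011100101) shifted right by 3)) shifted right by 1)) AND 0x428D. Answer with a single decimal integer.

12

0b000001011100101 = 000001011100101
→ shifted right by 3 → 000000001011100 = 92
→ shifted right by 1 → 000000000101110 = 46
0x428D = 100001010001101
→ AND → 000000000001100 = 12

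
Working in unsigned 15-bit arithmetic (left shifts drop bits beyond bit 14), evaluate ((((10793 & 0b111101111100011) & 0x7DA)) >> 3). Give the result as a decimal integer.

10793 = 010101000101001
0b111101111100011 = 111101111100011
→ & → 010101000100001 = 10785
0x7DA = 000011111011010
→ & → 000001000000000 = 512
→ >> 3 → 000000001000000 = 64

64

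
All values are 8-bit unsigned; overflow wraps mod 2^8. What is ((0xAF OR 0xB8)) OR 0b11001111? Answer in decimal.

0xAF = 10101111
0xB8 = 10111000
→ OR → 10111111 = 191
0b11001111 = 11001111
→ OR → 11111111 = 255

255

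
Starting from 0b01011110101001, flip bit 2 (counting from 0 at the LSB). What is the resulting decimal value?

6061

x = 01011110101001
bit 2 is currently 0; toggle it via x ^ (1 << 2) = x ^ 4
→ 01011110101101 = 6061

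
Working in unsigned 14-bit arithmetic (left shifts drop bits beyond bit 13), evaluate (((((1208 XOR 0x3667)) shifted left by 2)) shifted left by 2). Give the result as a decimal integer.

11760

1208 = 00010010111000
0x3667 = 11011001100111
→ XOR → 11001011011111 = 13023
→ shifted left by 2 (mod 2^14) → 00101101111100 = 2940
→ shifted left by 2 (mod 2^14) → 10110111110000 = 11760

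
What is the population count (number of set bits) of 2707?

6

2707 = 101010010011
Count the 1s: 1 + 1 + 1 + 1 + 1 + 1 = 6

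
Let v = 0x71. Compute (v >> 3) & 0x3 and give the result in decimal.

2

v = 01110001
Shift right by 3: 01110
Mask low 2 bits: 10 = 2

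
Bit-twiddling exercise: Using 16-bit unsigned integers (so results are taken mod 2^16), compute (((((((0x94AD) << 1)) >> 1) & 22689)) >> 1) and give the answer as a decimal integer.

0x94AD = 1001010010101101
→ << 1 (mod 2^16) → 0010100101011010 = 10586
→ >> 1 → 0001010010101101 = 5293
22689 = 0101100010100001
→ & → 0001000010100001 = 4257
→ >> 1 → 0000100001010000 = 2128

2128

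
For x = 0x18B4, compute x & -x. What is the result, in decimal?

4

x = 1100010110100 = 6324
-x (two's complement) = …0011101001100
AND   = 0000000000100 = 4
(x & -x isolates the lowest set bit of x.)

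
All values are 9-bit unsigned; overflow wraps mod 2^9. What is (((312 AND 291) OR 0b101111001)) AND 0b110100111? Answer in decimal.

289

312 = 100111000
291 = 100100011
→ AND → 100100000 = 288
0b101111001 = 101111001
→ OR → 101111001 = 377
0b110100111 = 110100111
→ AND → 100100001 = 289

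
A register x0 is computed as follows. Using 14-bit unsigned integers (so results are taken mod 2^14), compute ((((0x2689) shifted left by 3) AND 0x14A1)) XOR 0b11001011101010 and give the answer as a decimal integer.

9962

0x2689 = 10011010001001
→ shifted left by 3 (mod 2^14) → 11010001001000 = 13384
0x14A1 = 01010010100001
→ AND → 01010000000000 = 5120
0b11001011101010 = 11001011101010
→ XOR → 10011011101010 = 9962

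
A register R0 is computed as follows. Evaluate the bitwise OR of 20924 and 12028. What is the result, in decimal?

20924 = 101000110111100
12028 = 010111011111100
 OR → 111111111111100 = 32764

32764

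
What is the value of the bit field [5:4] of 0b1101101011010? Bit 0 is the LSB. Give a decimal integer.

1

v = 1101101011010
Shift right by 4: 110110101
Mask low 2 bits: 01 = 1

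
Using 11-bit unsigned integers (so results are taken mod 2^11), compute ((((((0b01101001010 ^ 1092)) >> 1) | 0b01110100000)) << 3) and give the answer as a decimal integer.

1336

0b01101001010 = 01101001010
1092 = 10001000100
→ ^ → 11100001110 = 1806
→ >> 1 → 01110000111 = 903
0b01110100000 = 01110100000
→ | → 01110100111 = 935
→ << 3 (mod 2^11) → 10100111000 = 1336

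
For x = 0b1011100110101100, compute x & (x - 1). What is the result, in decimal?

47528

x = 1011100110101100 = 47532
x - 1 = 1011100110101011
AND   = 1011100110101000 = 47528
(x & (x - 1) clears the lowest set bit of x.)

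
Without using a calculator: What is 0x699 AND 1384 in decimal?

1032

0x699 = 11010011001
1384 = 10101101000
AND → 10000001000 = 1032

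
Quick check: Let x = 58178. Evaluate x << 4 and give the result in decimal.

58178 = 00001110001101000010
shift left by 4 → 11100011010000100000 = 930848
(equivalently, 58178 × 2^4 = 58178 × 16)

930848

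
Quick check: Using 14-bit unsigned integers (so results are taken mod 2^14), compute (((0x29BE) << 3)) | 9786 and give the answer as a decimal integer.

0x29BE = 10100110111110
→ << 3 (mod 2^14) → 00110111110000 = 3568
9786 = 10011000111010
→ | → 10111111111010 = 12282

12282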